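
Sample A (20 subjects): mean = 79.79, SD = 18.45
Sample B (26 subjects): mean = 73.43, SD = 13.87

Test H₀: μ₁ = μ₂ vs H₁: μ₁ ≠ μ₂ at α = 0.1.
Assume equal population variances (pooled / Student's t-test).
Student's two-sample t-test (equal variances):
H₀: μ₁ = μ₂
H₁: μ₁ ≠ μ₂
df = n₁ + n₂ - 2 = 44
Pooled variance s_p² = [(n₁-1)s₁² + (n₂-1)s₂²] / (n₁ + n₂ - 2) = [(19)(18.45²) + (25)(13.87²)] / 44 = 256.2970
SE = √(s_p²(1/n₁ + 1/n₂)) = √(256.2970 × (1/20 + 1/26)) = 4.7616
t = (x̄₁ - x̄₂) / SE = (79.79 - 73.43) / 4.7616 = 6.36 / 4.7616 = 1.336
p-value = 0.1885

Since p-value > α = 0.1, we fail to reject H₀.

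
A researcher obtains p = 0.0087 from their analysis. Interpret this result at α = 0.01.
Since p = 0.0087 < α = 0.01, reject H₀.
There is sufficient evidence to reject the null hypothesis; the result is statistically significant at the 0.01 level.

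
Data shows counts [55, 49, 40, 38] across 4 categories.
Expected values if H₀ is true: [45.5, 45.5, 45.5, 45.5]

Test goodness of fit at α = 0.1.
Chi-square goodness of fit test:
H₀: observed counts match expected distribution
H₁: observed counts differ from expected distribution
df = k - 1 = 3
χ² = Σ(O - E)²/E
   = (55 - 45.5)²/45.5 + (49 - 45.5)²/45.5 + (40 - 45.5)²/45.5 + (38 - 45.5)²/45.5
   = 1.984 + 0.269 + 0.665 + 1.236
   = 4.15
p-value = 0.2453

Since p-value > α = 0.1, we fail to reject H₀.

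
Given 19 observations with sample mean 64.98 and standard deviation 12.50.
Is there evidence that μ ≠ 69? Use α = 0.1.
One-sample t-test:
H₀: μ = 69
H₁: μ ≠ 69
df = n - 1 = 18
t = (x̄ - μ₀) / (s/√n) = (64.98 - 69) / (12.50/√19) = -1.402
p-value = 0.1780

Since p-value > α = 0.1, we fail to reject H₀.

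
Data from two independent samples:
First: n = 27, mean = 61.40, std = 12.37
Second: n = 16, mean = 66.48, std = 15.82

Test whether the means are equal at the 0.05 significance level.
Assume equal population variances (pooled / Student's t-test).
Student's two-sample t-test (equal variances):
H₀: μ₁ = μ₂
H₁: μ₁ ≠ μ₂
df = n₁ + n₂ - 2 = 41
Pooled variance s_p² = [(n₁-1)s₁² + (n₂-1)s₂²] / (n₁ + n₂ - 2) = [(26)(12.37²) + (15)(15.82²)] / 41 = 188.5982
SE = √(s_p²(1/n₁ + 1/n₂)) = √(188.5982 × (1/27 + 1/16)) = 4.3327
t = (x̄₁ - x̄₂) / SE = (61.40 - 66.48) / 4.3327 = -5.08 / 4.3327 = -1.172
p-value = 0.2478

Since p-value > α = 0.05, we fail to reject H₀.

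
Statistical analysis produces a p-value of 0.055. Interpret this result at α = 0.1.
Since p = 0.055 < α = 0.1, reject H₀.
There is sufficient evidence to reject the null hypothesis; the result is statistically significant at the 0.1 level.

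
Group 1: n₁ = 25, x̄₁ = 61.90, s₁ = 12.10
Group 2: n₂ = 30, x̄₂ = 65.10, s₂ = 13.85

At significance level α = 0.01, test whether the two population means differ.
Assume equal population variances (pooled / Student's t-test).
Student's two-sample t-test (equal variances):
H₀: μ₁ = μ₂
H₁: μ₁ ≠ μ₂
df = n₁ + n₂ - 2 = 53
Pooled variance s_p² = [(n₁-1)s₁² + (n₂-1)s₂²] / (n₁ + n₂ - 2) = [(24)(12.10²) + (29)(13.85²)] / 53 = 171.2583
SE = √(s_p²(1/n₁ + 1/n₂)) = √(171.2583 × (1/25 + 1/30)) = 3.5439
t = (x̄₁ - x̄₂) / SE = (61.90 - 65.10) / 3.5439 = -3.20 / 3.5439 = -0.903
p-value = 0.3706

Since p-value > α = 0.01, we fail to reject H₀.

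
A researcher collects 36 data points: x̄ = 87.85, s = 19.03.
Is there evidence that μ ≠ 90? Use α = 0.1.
One-sample t-test:
H₀: μ = 90
H₁: μ ≠ 90
df = n - 1 = 35
t = (x̄ - μ₀) / (s/√n) = (87.85 - 90) / (19.03/√36) = -0.678
p-value = 0.5023

Since p-value > α = 0.1, we fail to reject H₀.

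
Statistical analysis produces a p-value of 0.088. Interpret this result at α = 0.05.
Since p = 0.088 > α = 0.05, fail to reject H₀.
There is insufficient evidence to reject the null hypothesis; the result is not statistically significant at the 0.05 level.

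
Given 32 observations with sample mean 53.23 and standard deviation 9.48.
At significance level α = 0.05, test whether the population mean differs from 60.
One-sample t-test:
H₀: μ = 60
H₁: μ ≠ 60
df = n - 1 = 31
t = (x̄ - μ₀) / (s/√n) = (53.23 - 60) / (9.48/√32) = -4.040
p-value = 0.0003

Since p-value < α = 0.05, we reject H₀.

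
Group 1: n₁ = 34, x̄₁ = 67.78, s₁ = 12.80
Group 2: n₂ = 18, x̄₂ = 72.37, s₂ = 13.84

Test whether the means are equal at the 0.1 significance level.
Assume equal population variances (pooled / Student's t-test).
Student's two-sample t-test (equal variances):
H₀: μ₁ = μ₂
H₁: μ₁ ≠ μ₂
df = n₁ + n₂ - 2 = 50
Pooled variance s_p² = [(n₁-1)s₁² + (n₂-1)s₂²] / (n₁ + n₂ - 2) = [(33)(12.80²) + (17)(13.84²)] / 50 = 173.2599
SE = √(s_p²(1/n₁ + 1/n₂)) = √(173.2599 × (1/34 + 1/18)) = 3.8369
t = (x̄₁ - x̄₂) / SE = (67.78 - 72.37) / 3.8369 = -4.59 / 3.8369 = -1.196
p-value = 0.2372

Since p-value > α = 0.1, we fail to reject H₀.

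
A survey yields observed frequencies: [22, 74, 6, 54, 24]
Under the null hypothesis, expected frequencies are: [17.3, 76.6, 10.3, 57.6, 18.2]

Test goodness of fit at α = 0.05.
Chi-square goodness of fit test:
H₀: observed counts match expected distribution
H₁: observed counts differ from expected distribution
df = k - 1 = 4
χ² = Σ(O - E)²/E
   = (22 - 17.3)²/17.3 + (74 - 76.6)²/76.6 + (6 - 10.3)²/10.3 + (54 - 57.6)²/57.6 + (24 - 18.2)²/18.2
   = 1.277 + 0.088 + 1.795 + 0.225 + 1.848
   = 5.23
p-value = 0.2642

Since p-value > α = 0.05, we fail to reject H₀.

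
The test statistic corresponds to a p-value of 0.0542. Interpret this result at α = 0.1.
Since p = 0.0542 < α = 0.1, reject H₀.
There is sufficient evidence to reject the null hypothesis; the result is statistically significant at the 0.1 level.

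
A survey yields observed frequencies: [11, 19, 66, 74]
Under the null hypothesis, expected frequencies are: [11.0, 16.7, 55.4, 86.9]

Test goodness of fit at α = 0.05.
Chi-square goodness of fit test:
H₀: observed counts match expected distribution
H₁: observed counts differ from expected distribution
df = k - 1 = 3
χ² = Σ(O - E)²/E
   = (11 - 11.0)²/11.0 + (19 - 16.7)²/16.7 + (66 - 55.4)²/55.4 + (74 - 86.9)²/86.9
   = 0.000 + 0.317 + 2.028 + 1.915
   = 4.26
p-value = 0.2347

Since p-value > α = 0.05, we fail to reject H₀.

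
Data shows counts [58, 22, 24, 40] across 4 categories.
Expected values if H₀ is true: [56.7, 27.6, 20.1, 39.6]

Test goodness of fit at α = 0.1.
Chi-square goodness of fit test:
H₀: observed counts match expected distribution
H₁: observed counts differ from expected distribution
df = k - 1 = 3
χ² = Σ(O - E)²/E
   = (58 - 56.7)²/56.7 + (22 - 27.6)²/27.6 + (24 - 20.1)²/20.1 + (40 - 39.6)²/39.6
   = 0.030 + 1.136 + 0.757 + 0.004
   = 1.93
p-value = 0.5877

Since p-value > α = 0.1, we fail to reject H₀.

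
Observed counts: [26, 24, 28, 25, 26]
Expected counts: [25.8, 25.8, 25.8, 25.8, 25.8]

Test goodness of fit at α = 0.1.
Chi-square goodness of fit test:
H₀: observed counts match expected distribution
H₁: observed counts differ from expected distribution
df = k - 1 = 4
χ² = Σ(O - E)²/E
   = (26 - 25.8)²/25.8 + (24 - 25.8)²/25.8 + (28 - 25.8)²/25.8 + (25 - 25.8)²/25.8 + (26 - 25.8)²/25.8
   = 0.002 + 0.126 + 0.188 + 0.025 + 0.002
   = 0.34
p-value = 0.9870

Since p-value > α = 0.1, we fail to reject H₀.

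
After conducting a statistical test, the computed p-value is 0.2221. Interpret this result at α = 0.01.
Since p = 0.2221 > α = 0.01, fail to reject H₀.
There is insufficient evidence to reject the null hypothesis; the result is not statistically significant at the 0.01 level.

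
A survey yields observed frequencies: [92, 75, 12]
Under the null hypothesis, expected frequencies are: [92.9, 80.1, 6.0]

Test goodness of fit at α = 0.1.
Chi-square goodness of fit test:
H₀: observed counts match expected distribution
H₁: observed counts differ from expected distribution
df = k - 1 = 2
χ² = Σ(O - E)²/E
   = (92 - 92.9)²/92.9 + (75 - 80.1)²/80.1 + (12 - 6.0)²/6.0
   = 0.009 + 0.325 + 6.000
   = 6.33
p-value = 0.0421

Since p-value < α = 0.1, we reject H₀.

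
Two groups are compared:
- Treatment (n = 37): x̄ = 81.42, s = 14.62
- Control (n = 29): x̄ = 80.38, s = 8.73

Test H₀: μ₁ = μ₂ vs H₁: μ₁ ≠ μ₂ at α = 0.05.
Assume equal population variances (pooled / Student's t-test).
Student's two-sample t-test (equal variances):
H₀: μ₁ = μ₂
H₁: μ₁ ≠ μ₂
df = n₁ + n₂ - 2 = 64
Pooled variance s_p² = [(n₁-1)s₁² + (n₂-1)s₂²] / (n₁ + n₂ - 2) = [(36)(14.62²) + (28)(8.73²)] / 64 = 153.5744
SE = √(s_p²(1/n₁ + 1/n₂)) = √(153.5744 × (1/37 + 1/29)) = 3.0735
t = (x̄₁ - x̄₂) / SE = (81.42 - 80.38) / 3.0735 = 1.04 / 3.0735 = 0.338
p-value = 0.7362

Since p-value > α = 0.05, we fail to reject H₀.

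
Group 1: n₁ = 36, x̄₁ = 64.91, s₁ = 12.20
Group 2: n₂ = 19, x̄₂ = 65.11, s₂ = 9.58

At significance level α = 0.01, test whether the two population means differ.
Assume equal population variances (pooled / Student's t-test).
Student's two-sample t-test (equal variances):
H₀: μ₁ = μ₂
H₁: μ₁ ≠ μ₂
df = n₁ + n₂ - 2 = 53
Pooled variance s_p² = [(n₁-1)s₁² + (n₂-1)s₂²] / (n₁ + n₂ - 2) = [(35)(12.20²) + (18)(9.58²)] / 53 = 129.4599
SE = √(s_p²(1/n₁ + 1/n₂)) = √(129.4599 × (1/36 + 1/19)) = 3.2264
t = (x̄₁ - x̄₂) / SE = (64.91 - 65.11) / 3.2264 = -0.20 / 3.2264 = -0.062
p-value = 0.9508

Since p-value > α = 0.01, we fail to reject H₀.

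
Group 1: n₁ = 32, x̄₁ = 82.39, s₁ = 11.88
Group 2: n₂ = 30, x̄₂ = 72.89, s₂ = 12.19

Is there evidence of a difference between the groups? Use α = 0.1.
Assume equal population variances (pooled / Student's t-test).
Student's two-sample t-test (equal variances):
H₀: μ₁ = μ₂
H₁: μ₁ ≠ μ₂
df = n₁ + n₂ - 2 = 60
Pooled variance s_p² = [(n₁-1)s₁² + (n₂-1)s₂²] / (n₁ + n₂ - 2) = [(31)(11.88²) + (29)(12.19²)] / 60 = 144.7409
SE = √(s_p²(1/n₁ + 1/n₂)) = √(144.7409 × (1/32 + 1/30)) = 3.0574
t = (x̄₁ - x̄₂) / SE = (82.39 - 72.89) / 3.0574 = 9.50 / 3.0574 = 3.107
p-value = 0.0029

Since p-value < α = 0.1, we reject H₀.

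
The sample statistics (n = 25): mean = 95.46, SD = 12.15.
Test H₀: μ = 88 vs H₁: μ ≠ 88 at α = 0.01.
One-sample t-test:
H₀: μ = 88
H₁: μ ≠ 88
df = n - 1 = 24
t = (x̄ - μ₀) / (s/√n) = (95.46 - 88) / (12.15/√25) = 3.070
p-value = 0.0053

Since p-value < α = 0.01, we reject H₀.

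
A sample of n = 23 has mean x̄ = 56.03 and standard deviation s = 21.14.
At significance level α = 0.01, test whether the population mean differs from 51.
One-sample t-test:
H₀: μ = 51
H₁: μ ≠ 51
df = n - 1 = 22
t = (x̄ - μ₀) / (s/√n) = (56.03 - 51) / (21.14/√23) = 1.141
p-value = 0.2661

Since p-value > α = 0.01, we fail to reject H₀.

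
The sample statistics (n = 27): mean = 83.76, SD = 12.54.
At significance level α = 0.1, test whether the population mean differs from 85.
One-sample t-test:
H₀: μ = 85
H₁: μ ≠ 85
df = n - 1 = 26
t = (x̄ - μ₀) / (s/√n) = (83.76 - 85) / (12.54/√27) = -0.514
p-value = 0.6117

Since p-value > α = 0.1, we fail to reject H₀.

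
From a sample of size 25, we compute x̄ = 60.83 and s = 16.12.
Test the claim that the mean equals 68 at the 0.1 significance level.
One-sample t-test:
H₀: μ = 68
H₁: μ ≠ 68
df = n - 1 = 24
t = (x̄ - μ₀) / (s/√n) = (60.83 - 68) / (16.12/√25) = -2.224
p-value = 0.0358

Since p-value < α = 0.1, we reject H₀.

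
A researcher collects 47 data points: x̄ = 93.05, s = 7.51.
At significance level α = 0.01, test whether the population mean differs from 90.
One-sample t-test:
H₀: μ = 90
H₁: μ ≠ 90
df = n - 1 = 46
t = (x̄ - μ₀) / (s/√n) = (93.05 - 90) / (7.51/√47) = 2.784
p-value = 0.0078

Since p-value < α = 0.01, we reject H₀.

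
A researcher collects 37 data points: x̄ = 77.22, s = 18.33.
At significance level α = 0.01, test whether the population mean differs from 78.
One-sample t-test:
H₀: μ = 78
H₁: μ ≠ 78
df = n - 1 = 36
t = (x̄ - μ₀) / (s/√n) = (77.22 - 78) / (18.33/√37) = -0.259
p-value = 0.7972

Since p-value > α = 0.01, we fail to reject H₀.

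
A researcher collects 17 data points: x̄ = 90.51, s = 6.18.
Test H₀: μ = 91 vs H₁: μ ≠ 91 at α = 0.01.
One-sample t-test:
H₀: μ = 91
H₁: μ ≠ 91
df = n - 1 = 16
t = (x̄ - μ₀) / (s/√n) = (90.51 - 91) / (6.18/√17) = -0.327
p-value = 0.7480

Since p-value > α = 0.01, we fail to reject H₀.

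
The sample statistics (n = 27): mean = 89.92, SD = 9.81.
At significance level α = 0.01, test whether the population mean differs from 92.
One-sample t-test:
H₀: μ = 92
H₁: μ ≠ 92
df = n - 1 = 26
t = (x̄ - μ₀) / (s/√n) = (89.92 - 92) / (9.81/√27) = -1.102
p-value = 0.2807

Since p-value > α = 0.01, we fail to reject H₀.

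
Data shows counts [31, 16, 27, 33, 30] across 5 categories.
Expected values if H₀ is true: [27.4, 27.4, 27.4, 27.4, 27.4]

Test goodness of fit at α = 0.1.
Chi-square goodness of fit test:
H₀: observed counts match expected distribution
H₁: observed counts differ from expected distribution
df = k - 1 = 4
χ² = Σ(O - E)²/E
   = (31 - 27.4)²/27.4 + (16 - 27.4)²/27.4 + (27 - 27.4)²/27.4 + (33 - 27.4)²/27.4 + (30 - 27.4)²/27.4
   = 0.473 + 4.743 + 0.006 + 1.145 + 0.247
   = 6.61
p-value = 0.1578

Since p-value > α = 0.1, we fail to reject H₀.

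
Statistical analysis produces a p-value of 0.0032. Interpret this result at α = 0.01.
Since p = 0.0032 < α = 0.01, reject H₀.
There is sufficient evidence to reject the null hypothesis; the result is statistically significant at the 0.01 level.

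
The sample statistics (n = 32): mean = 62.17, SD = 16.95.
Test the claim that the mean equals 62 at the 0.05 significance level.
One-sample t-test:
H₀: μ = 62
H₁: μ ≠ 62
df = n - 1 = 31
t = (x̄ - μ₀) / (s/√n) = (62.17 - 62) / (16.95/√32) = 0.057
p-value = 0.9551

Since p-value > α = 0.05, we fail to reject H₀.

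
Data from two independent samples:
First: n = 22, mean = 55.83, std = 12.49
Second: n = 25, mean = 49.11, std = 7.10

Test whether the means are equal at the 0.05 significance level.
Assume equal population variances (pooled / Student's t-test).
Student's two-sample t-test (equal variances):
H₀: μ₁ = μ₂
H₁: μ₁ ≠ μ₂
df = n₁ + n₂ - 2 = 45
Pooled variance s_p² = [(n₁-1)s₁² + (n₂-1)s₂²] / (n₁ + n₂ - 2) = [(21)(12.49²) + (24)(7.10²)] / 45 = 99.6854
SE = √(s_p²(1/n₁ + 1/n₂)) = √(99.6854 × (1/22 + 1/25)) = 2.9187
t = (x̄₁ - x̄₂) / SE = (55.83 - 49.11) / 2.9187 = 6.72 / 2.9187 = 2.302
p-value = 0.0260

Since p-value < α = 0.05, we reject H₀.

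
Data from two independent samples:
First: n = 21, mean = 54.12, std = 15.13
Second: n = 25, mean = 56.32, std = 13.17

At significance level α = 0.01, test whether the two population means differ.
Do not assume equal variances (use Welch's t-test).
Welch's two-sample t-test:
H₀: μ₁ = μ₂
H₁: μ₁ ≠ μ₂
s₁²/n₁ = 15.13²/21 = 10.9008,  s₂²/n₂ = 13.17²/25 = 6.9380
SE = √(s₁²/n₁ + s₂²/n₂) = √(10.9008 + 6.9380) = 4.2236
df (Welch-Satterthwaite) = (s₁²/n₁ + s₂²/n₂)² / [(s₁²/n₁)²/(n₁-1) + (s₂²/n₂)²/(n₂-1)] ≈ 40.04
t = (x̄₁ - x̄₂) / SE = (54.12 - 56.32) / 4.2236 = -2.20 / 4.2236 = -0.521
p-value = 0.6053

Since p-value > α = 0.01, we fail to reject H₀.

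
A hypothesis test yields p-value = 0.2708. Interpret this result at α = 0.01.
Since p = 0.2708 > α = 0.01, fail to reject H₀.
There is insufficient evidence to reject the null hypothesis; the result is not statistically significant at the 0.01 level.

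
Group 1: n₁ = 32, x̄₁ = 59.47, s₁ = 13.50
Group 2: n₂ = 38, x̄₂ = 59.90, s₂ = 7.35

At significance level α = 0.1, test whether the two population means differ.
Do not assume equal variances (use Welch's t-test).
Welch's two-sample t-test:
H₀: μ₁ = μ₂
H₁: μ₁ ≠ μ₂
s₁²/n₁ = 13.50²/32 = 5.6953,  s₂²/n₂ = 7.35²/38 = 1.4216
SE = √(s₁²/n₁ + s₂²/n₂) = √(5.6953 + 1.4216) = 2.6678
df (Welch-Satterthwaite) = (s₁²/n₁ + s₂²/n₂)² / [(s₁²/n₁)²/(n₁-1) + (s₂²/n₂)²/(n₂-1)] ≈ 46.01
t = (x̄₁ - x̄₂) / SE = (59.47 - 59.90) / 2.6678 = -0.43 / 2.6678 = -0.161
p-value = 0.8727

Since p-value > α = 0.1, we fail to reject H₀.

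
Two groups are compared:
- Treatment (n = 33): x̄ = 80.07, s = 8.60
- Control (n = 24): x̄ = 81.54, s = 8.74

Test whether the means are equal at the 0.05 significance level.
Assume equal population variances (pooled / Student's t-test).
Student's two-sample t-test (equal variances):
H₀: μ₁ = μ₂
H₁: μ₁ ≠ μ₂
df = n₁ + n₂ - 2 = 55
Pooled variance s_p² = [(n₁-1)s₁² + (n₂-1)s₂²] / (n₁ + n₂ - 2) = [(32)(8.60²) + (23)(8.74²)] / 55 = 74.9752
SE = √(s_p²(1/n₁ + 1/n₂)) = √(74.9752 × (1/33 + 1/24)) = 2.3229
t = (x̄₁ - x̄₂) / SE = (80.07 - 81.54) / 2.3229 = -1.47 / 2.3229 = -0.633
p-value = 0.5295

Since p-value > α = 0.05, we fail to reject H₀.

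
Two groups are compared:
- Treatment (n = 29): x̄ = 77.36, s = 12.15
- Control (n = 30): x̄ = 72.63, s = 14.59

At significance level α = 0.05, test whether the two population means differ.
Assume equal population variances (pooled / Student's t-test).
Student's two-sample t-test (equal variances):
H₀: μ₁ = μ₂
H₁: μ₁ ≠ μ₂
df = n₁ + n₂ - 2 = 57
Pooled variance s_p² = [(n₁-1)s₁² + (n₂-1)s₂²] / (n₁ + n₂ - 2) = [(28)(12.15²) + (29)(14.59²)] / 57 = 180.8176
SE = √(s_p²(1/n₁ + 1/n₂)) = √(180.8176 × (1/29 + 1/30)) = 3.5018
t = (x̄₁ - x̄₂) / SE = (77.36 - 72.63) / 3.5018 = 4.73 / 3.5018 = 1.351
p-value = 0.1821

Since p-value > α = 0.05, we fail to reject H₀.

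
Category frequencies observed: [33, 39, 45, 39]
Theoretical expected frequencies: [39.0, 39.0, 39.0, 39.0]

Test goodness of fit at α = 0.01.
Chi-square goodness of fit test:
H₀: observed counts match expected distribution
H₁: observed counts differ from expected distribution
df = k - 1 = 3
χ² = Σ(O - E)²/E
   = (33 - 39.0)²/39.0 + (39 - 39.0)²/39.0 + (45 - 39.0)²/39.0 + (39 - 39.0)²/39.0
   = 0.923 + 0.000 + 0.923 + 0.000
   = 1.85
p-value = 0.6049

Since p-value > α = 0.01, we fail to reject H₀.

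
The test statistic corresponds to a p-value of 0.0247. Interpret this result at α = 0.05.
Since p = 0.0247 < α = 0.05, reject H₀.
There is sufficient evidence to reject the null hypothesis; the result is statistically significant at the 0.05 level.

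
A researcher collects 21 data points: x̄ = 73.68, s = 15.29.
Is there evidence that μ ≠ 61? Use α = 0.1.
One-sample t-test:
H₀: μ = 61
H₁: μ ≠ 61
df = n - 1 = 20
t = (x̄ - μ₀) / (s/√n) = (73.68 - 61) / (15.29/√21) = 3.800
p-value = 0.0011

Since p-value < α = 0.1, we reject H₀.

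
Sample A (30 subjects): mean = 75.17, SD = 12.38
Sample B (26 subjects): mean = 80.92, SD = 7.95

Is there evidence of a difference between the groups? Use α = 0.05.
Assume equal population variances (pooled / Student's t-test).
Student's two-sample t-test (equal variances):
H₀: μ₁ = μ₂
H₁: μ₁ ≠ μ₂
df = n₁ + n₂ - 2 = 54
Pooled variance s_p² = [(n₁-1)s₁² + (n₂-1)s₂²] / (n₁ + n₂ - 2) = [(29)(12.38²) + (25)(7.95²)] / 54 = 111.5691
SE = √(s_p²(1/n₁ + 1/n₂)) = √(111.5691 × (1/30 + 1/26)) = 2.8302
t = (x̄₁ - x̄₂) / SE = (75.17 - 80.92) / 2.8302 = -5.75 / 2.8302 = -2.032
p-value = 0.0471

Since p-value < α = 0.05, we reject H₀.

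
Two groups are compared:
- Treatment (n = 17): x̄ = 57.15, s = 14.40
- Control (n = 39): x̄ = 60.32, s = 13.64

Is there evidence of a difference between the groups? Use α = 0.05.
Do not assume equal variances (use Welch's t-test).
Welch's two-sample t-test:
H₀: μ₁ = μ₂
H₁: μ₁ ≠ μ₂
s₁²/n₁ = 14.40²/17 = 12.1976,  s₂²/n₂ = 13.64²/39 = 4.7705
SE = √(s₁²/n₁ + s₂²/n₂) = √(12.1976 + 4.7705) = 4.1192
df (Welch-Satterthwaite) = (s₁²/n₁ + s₂²/n₂)² / [(s₁²/n₁)²/(n₁-1) + (s₂²/n₂)²/(n₂-1)] ≈ 29.09
t = (x̄₁ - x̄₂) / SE = (57.15 - 60.32) / 4.1192 = -3.17 / 4.1192 = -0.770
p-value = 0.4478

Since p-value > α = 0.05, we fail to reject H₀.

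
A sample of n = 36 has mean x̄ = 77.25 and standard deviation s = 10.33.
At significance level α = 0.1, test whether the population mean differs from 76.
One-sample t-test:
H₀: μ = 76
H₁: μ ≠ 76
df = n - 1 = 35
t = (x̄ - μ₀) / (s/√n) = (77.25 - 76) / (10.33/√36) = 0.726
p-value = 0.4726

Since p-value > α = 0.1, we fail to reject H₀.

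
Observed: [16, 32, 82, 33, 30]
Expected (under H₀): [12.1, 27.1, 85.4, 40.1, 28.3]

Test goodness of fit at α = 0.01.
Chi-square goodness of fit test:
H₀: observed counts match expected distribution
H₁: observed counts differ from expected distribution
df = k - 1 = 4
χ² = Σ(O - E)²/E
   = (16 - 12.1)²/12.1 + (32 - 27.1)²/27.1 + (82 - 85.4)²/85.4 + (33 - 40.1)²/40.1 + (30 - 28.3)²/28.3
   = 1.257 + 0.886 + 0.135 + 1.257 + 0.102
   = 3.64
p-value = 0.4573

Since p-value > α = 0.01, we fail to reject H₀.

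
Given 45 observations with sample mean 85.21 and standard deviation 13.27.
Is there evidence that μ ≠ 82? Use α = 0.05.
One-sample t-test:
H₀: μ = 82
H₁: μ ≠ 82
df = n - 1 = 44
t = (x̄ - μ₀) / (s/√n) = (85.21 - 82) / (13.27/√45) = 1.623
p-value = 0.1118

Since p-value > α = 0.05, we fail to reject H₀.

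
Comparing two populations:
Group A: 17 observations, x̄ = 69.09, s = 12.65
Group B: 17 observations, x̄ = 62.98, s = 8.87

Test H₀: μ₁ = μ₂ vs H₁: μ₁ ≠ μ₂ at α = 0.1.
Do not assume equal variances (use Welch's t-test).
Welch's two-sample t-test:
H₀: μ₁ = μ₂
H₁: μ₁ ≠ μ₂
s₁²/n₁ = 12.65²/17 = 9.4131,  s₂²/n₂ = 8.87²/17 = 4.6281
SE = √(s₁²/n₁ + s₂²/n₂) = √(9.4131 + 4.6281) = 3.7472
df (Welch-Satterthwaite) = (s₁²/n₁ + s₂²/n₂)² / [(s₁²/n₁)²/(n₁-1) + (s₂²/n₂)²/(n₂-1)] ≈ 28.67
t = (x̄₁ - x̄₂) / SE = (69.09 - 62.98) / 3.7472 = 6.11 / 3.7472 = 1.631
p-value = 0.1139

Since p-value > α = 0.1, we fail to reject H₀.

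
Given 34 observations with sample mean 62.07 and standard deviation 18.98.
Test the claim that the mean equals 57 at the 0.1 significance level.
One-sample t-test:
H₀: μ = 57
H₁: μ ≠ 57
df = n - 1 = 33
t = (x̄ - μ₀) / (s/√n) = (62.07 - 57) / (18.98/√34) = 1.558
p-value = 0.1289

Since p-value > α = 0.1, we fail to reject H₀.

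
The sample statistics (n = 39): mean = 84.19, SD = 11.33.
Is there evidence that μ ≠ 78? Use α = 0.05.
One-sample t-test:
H₀: μ = 78
H₁: μ ≠ 78
df = n - 1 = 38
t = (x̄ - μ₀) / (s/√n) = (84.19 - 78) / (11.33/√39) = 3.412
p-value = 0.0015

Since p-value < α = 0.05, we reject H₀.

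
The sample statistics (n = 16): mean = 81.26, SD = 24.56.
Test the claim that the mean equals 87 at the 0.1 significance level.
One-sample t-test:
H₀: μ = 87
H₁: μ ≠ 87
df = n - 1 = 15
t = (x̄ - μ₀) / (s/√n) = (81.26 - 87) / (24.56/√16) = -0.935
p-value = 0.3647

Since p-value > α = 0.1, we fail to reject H₀.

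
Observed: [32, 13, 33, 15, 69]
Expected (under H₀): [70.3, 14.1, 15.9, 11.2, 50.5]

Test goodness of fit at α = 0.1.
Chi-square goodness of fit test:
H₀: observed counts match expected distribution
H₁: observed counts differ from expected distribution
df = k - 1 = 4
χ² = Σ(O - E)²/E
   = (32 - 70.3)²/70.3 + (13 - 14.1)²/14.1 + (33 - 15.9)²/15.9 + (15 - 11.2)²/11.2 + (69 - 50.5)²/50.5
   = 20.866 + 0.086 + 18.391 + 1.289 + 6.777
   = 47.41
p-value < 0.0001

Since p-value < α = 0.1, we reject H₀.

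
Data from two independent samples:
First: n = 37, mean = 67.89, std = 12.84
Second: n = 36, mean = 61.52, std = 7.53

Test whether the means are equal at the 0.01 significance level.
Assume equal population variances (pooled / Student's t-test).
Student's two-sample t-test (equal variances):
H₀: μ₁ = μ₂
H₁: μ₁ ≠ μ₂
df = n₁ + n₂ - 2 = 71
Pooled variance s_p² = [(n₁-1)s₁² + (n₂-1)s₂²] / (n₁ + n₂ - 2) = [(36)(12.84²) + (35)(7.53²)] / 71 = 111.5450
SE = √(s_p²(1/n₁ + 1/n₂)) = √(111.5450 × (1/37 + 1/36)) = 2.4725
t = (x̄₁ - x̄₂) / SE = (67.89 - 61.52) / 2.4725 = 6.37 / 2.4725 = 2.576
p-value = 0.0121

Since p-value > α = 0.01, we fail to reject H₀.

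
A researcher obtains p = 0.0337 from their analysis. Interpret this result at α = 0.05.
Since p = 0.0337 < α = 0.05, reject H₀.
There is sufficient evidence to reject the null hypothesis; the result is statistically significant at the 0.05 level.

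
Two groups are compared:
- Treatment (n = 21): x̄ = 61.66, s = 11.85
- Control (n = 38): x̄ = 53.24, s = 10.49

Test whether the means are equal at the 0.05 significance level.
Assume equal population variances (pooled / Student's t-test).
Student's two-sample t-test (equal variances):
H₀: μ₁ = μ₂
H₁: μ₁ ≠ μ₂
df = n₁ + n₂ - 2 = 57
Pooled variance s_p² = [(n₁-1)s₁² + (n₂-1)s₂²] / (n₁ + n₂ - 2) = [(20)(11.85²) + (37)(10.49²)] / 57 = 120.7006
SE = √(s_p²(1/n₁ + 1/n₂)) = √(120.7006 × (1/21 + 1/38)) = 2.9873
t = (x̄₁ - x̄₂) / SE = (61.66 - 53.24) / 2.9873 = 8.42 / 2.9873 = 2.819
p-value = 0.0066

Since p-value < α = 0.05, we reject H₀.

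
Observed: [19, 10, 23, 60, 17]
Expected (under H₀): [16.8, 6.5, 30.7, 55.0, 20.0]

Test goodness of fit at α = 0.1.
Chi-square goodness of fit test:
H₀: observed counts match expected distribution
H₁: observed counts differ from expected distribution
df = k - 1 = 4
χ² = Σ(O - E)²/E
   = (19 - 16.8)²/16.8 + (10 - 6.5)²/6.5 + (23 - 30.7)²/30.7 + (60 - 55.0)²/55.0 + (17 - 20.0)²/20.0
   = 0.288 + 1.885 + 1.931 + 0.455 + 0.450
   = 5.01
p-value = 0.2864

Since p-value > α = 0.1, we fail to reject H₀.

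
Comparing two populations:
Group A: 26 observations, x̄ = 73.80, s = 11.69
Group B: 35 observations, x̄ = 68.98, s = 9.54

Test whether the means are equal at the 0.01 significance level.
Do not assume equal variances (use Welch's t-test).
Welch's two-sample t-test:
H₀: μ₁ = μ₂
H₁: μ₁ ≠ μ₂
s₁²/n₁ = 11.69²/26 = 5.2560,  s₂²/n₂ = 9.54²/35 = 2.6003
SE = √(s₁²/n₁ + s₂²/n₂) = √(5.2560 + 2.6003) = 2.8029
df (Welch-Satterthwaite) = (s₁²/n₁ + s₂²/n₂)² / [(s₁²/n₁)²/(n₁-1) + (s₂²/n₂)²/(n₂-1)] ≈ 47.34
t = (x̄₁ - x̄₂) / SE = (73.80 - 68.98) / 2.8029 = 4.82 / 2.8029 = 1.720
p-value = 0.0920

Since p-value > α = 0.01, we fail to reject H₀.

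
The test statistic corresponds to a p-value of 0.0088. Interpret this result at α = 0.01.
Since p = 0.0088 < α = 0.01, reject H₀.
There is sufficient evidence to reject the null hypothesis; the result is statistically significant at the 0.01 level.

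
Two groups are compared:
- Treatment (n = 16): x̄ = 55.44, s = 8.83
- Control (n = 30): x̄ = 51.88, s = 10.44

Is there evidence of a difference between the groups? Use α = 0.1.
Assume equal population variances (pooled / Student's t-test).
Student's two-sample t-test (equal variances):
H₀: μ₁ = μ₂
H₁: μ₁ ≠ μ₂
df = n₁ + n₂ - 2 = 44
Pooled variance s_p² = [(n₁-1)s₁² + (n₂-1)s₂²] / (n₁ + n₂ - 2) = [(15)(8.83²) + (29)(10.44²)] / 44 = 98.4170
SE = √(s_p²(1/n₁ + 1/n₂)) = √(98.4170 × (1/16 + 1/30)) = 3.0711
t = (x̄₁ - x̄₂) / SE = (55.44 - 51.88) / 3.0711 = 3.56 / 3.0711 = 1.159
p-value = 0.2526

Since p-value > α = 0.1, we fail to reject H₀.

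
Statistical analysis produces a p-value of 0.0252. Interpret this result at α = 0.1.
Since p = 0.0252 < α = 0.1, reject H₀.
There is sufficient evidence to reject the null hypothesis; the result is statistically significant at the 0.1 level.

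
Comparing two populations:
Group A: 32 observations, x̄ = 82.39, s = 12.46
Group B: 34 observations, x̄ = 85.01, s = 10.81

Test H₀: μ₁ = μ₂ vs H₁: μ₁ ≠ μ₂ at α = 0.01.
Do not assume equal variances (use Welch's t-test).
Welch's two-sample t-test:
H₀: μ₁ = μ₂
H₁: μ₁ ≠ μ₂
s₁²/n₁ = 12.46²/32 = 4.8516,  s₂²/n₂ = 10.81²/34 = 3.4369
SE = √(s₁²/n₁ + s₂²/n₂) = √(4.8516 + 3.4369) = 2.8790
df (Welch-Satterthwaite) = (s₁²/n₁ + s₂²/n₂)² / [(s₁²/n₁)²/(n₁-1) + (s₂²/n₂)²/(n₂-1)] ≈ 61.49
t = (x̄₁ - x̄₂) / SE = (82.39 - 85.01) / 2.8790 = -2.62 / 2.8790 = -0.910
p-value = 0.3664

Since p-value > α = 0.01, we fail to reject H₀.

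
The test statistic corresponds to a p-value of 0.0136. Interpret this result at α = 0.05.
Since p = 0.0136 < α = 0.05, reject H₀.
There is sufficient evidence to reject the null hypothesis; the result is statistically significant at the 0.05 level.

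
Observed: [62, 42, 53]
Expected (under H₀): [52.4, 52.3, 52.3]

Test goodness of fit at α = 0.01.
Chi-square goodness of fit test:
H₀: observed counts match expected distribution
H₁: observed counts differ from expected distribution
df = k - 1 = 2
χ² = Σ(O - E)²/E
   = (62 - 52.4)²/52.4 + (42 - 52.3)²/52.3 + (53 - 52.3)²/52.3
   = 1.759 + 2.028 + 0.009
   = 3.80
p-value = 0.1498

Since p-value > α = 0.01, we fail to reject H₀.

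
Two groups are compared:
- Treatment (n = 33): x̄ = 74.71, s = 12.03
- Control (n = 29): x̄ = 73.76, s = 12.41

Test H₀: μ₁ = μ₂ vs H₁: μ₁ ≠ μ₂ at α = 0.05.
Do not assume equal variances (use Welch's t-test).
Welch's two-sample t-test:
H₀: μ₁ = μ₂
H₁: μ₁ ≠ μ₂
s₁²/n₁ = 12.03²/33 = 4.3855,  s₂²/n₂ = 12.41²/29 = 5.3106
SE = √(s₁²/n₁ + s₂²/n₂) = √(4.3855 + 5.3106) = 3.1139
df (Welch-Satterthwaite) = (s₁²/n₁ + s₂²/n₂)² / [(s₁²/n₁)²/(n₁-1) + (s₂²/n₂)²/(n₂-1)] ≈ 58.46
t = (x̄₁ - x̄₂) / SE = (74.71 - 73.76) / 3.1139 = 0.95 / 3.1139 = 0.305
p-value = 0.7614

Since p-value > α = 0.05, we fail to reject H₀.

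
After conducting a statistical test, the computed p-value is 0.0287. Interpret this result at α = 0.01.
Since p = 0.0287 > α = 0.01, fail to reject H₀.
There is insufficient evidence to reject the null hypothesis; the result is not statistically significant at the 0.01 level.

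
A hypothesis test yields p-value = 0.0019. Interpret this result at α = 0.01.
Since p = 0.0019 < α = 0.01, reject H₀.
There is sufficient evidence to reject the null hypothesis; the result is statistically significant at the 0.01 level.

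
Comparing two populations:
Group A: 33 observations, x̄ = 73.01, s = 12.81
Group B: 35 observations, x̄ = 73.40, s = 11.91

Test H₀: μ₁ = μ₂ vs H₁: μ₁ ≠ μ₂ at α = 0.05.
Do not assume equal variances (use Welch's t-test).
Welch's two-sample t-test:
H₀: μ₁ = μ₂
H₁: μ₁ ≠ μ₂
s₁²/n₁ = 12.81²/33 = 4.9726,  s₂²/n₂ = 11.91²/35 = 4.0528
SE = √(s₁²/n₁ + s₂²/n₂) = √(4.9726 + 4.0528) = 3.0042
df (Welch-Satterthwaite) = (s₁²/n₁ + s₂²/n₂)² / [(s₁²/n₁)²/(n₁-1) + (s₂²/n₂)²/(n₂-1)] ≈ 64.87
t = (x̄₁ - x̄₂) / SE = (73.01 - 73.40) / 3.0042 = -0.39 / 3.0042 = -0.130
p-value = 0.8971

Since p-value > α = 0.05, we fail to reject H₀.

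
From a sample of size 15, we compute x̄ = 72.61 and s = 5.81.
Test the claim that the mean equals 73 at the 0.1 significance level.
One-sample t-test:
H₀: μ = 73
H₁: μ ≠ 73
df = n - 1 = 14
t = (x̄ - μ₀) / (s/√n) = (72.61 - 73) / (5.81/√15) = -0.260
p-value = 0.7987

Since p-value > α = 0.1, we fail to reject H₀.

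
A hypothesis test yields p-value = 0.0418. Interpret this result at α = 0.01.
Since p = 0.0418 > α = 0.01, fail to reject H₀.
There is insufficient evidence to reject the null hypothesis; the result is not statistically significant at the 0.01 level.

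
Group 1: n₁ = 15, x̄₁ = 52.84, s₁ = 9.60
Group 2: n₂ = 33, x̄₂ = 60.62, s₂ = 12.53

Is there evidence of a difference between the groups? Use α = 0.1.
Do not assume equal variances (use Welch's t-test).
Welch's two-sample t-test:
H₀: μ₁ = μ₂
H₁: μ₁ ≠ μ₂
s₁²/n₁ = 9.60²/15 = 6.1440,  s₂²/n₂ = 12.53²/33 = 4.7576
SE = √(s₁²/n₁ + s₂²/n₂) = √(6.1440 + 4.7576) = 3.3018
df (Welch-Satterthwaite) = (s₁²/n₁ + s₂²/n₂)² / [(s₁²/n₁)²/(n₁-1) + (s₂²/n₂)²/(n₂-1)] ≈ 34.92
t = (x̄₁ - x̄₂) / SE = (52.84 - 60.62) / 3.3018 = -7.78 / 3.3018 = -2.356
p-value = 0.0242

Since p-value < α = 0.1, we reject H₀.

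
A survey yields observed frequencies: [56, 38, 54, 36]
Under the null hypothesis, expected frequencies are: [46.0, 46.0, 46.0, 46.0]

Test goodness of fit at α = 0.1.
Chi-square goodness of fit test:
H₀: observed counts match expected distribution
H₁: observed counts differ from expected distribution
df = k - 1 = 3
χ² = Σ(O - E)²/E
   = (56 - 46.0)²/46.0 + (38 - 46.0)²/46.0 + (54 - 46.0)²/46.0 + (36 - 46.0)²/46.0
   = 2.174 + 1.391 + 1.391 + 2.174
   = 7.13
p-value = 0.0679

Since p-value < α = 0.1, we reject H₀.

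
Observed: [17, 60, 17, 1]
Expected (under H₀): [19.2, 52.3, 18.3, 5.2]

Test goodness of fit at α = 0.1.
Chi-square goodness of fit test:
H₀: observed counts match expected distribution
H₁: observed counts differ from expected distribution
df = k - 1 = 3
χ² = Σ(O - E)²/E
   = (17 - 19.2)²/19.2 + (60 - 52.3)²/52.3 + (17 - 18.3)²/18.3 + (1 - 5.2)²/5.2
   = 0.252 + 1.134 + 0.092 + 3.392
   = 4.87
p-value = 0.1815

Since p-value > α = 0.1, we fail to reject H₀.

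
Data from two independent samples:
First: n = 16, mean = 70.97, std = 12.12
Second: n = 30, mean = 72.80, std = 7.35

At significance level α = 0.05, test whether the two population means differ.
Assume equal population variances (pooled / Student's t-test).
Student's two-sample t-test (equal variances):
H₀: μ₁ = μ₂
H₁: μ₁ ≠ μ₂
df = n₁ + n₂ - 2 = 44
Pooled variance s_p² = [(n₁-1)s₁² + (n₂-1)s₂²] / (n₁ + n₂ - 2) = [(15)(12.12²) + (29)(7.35²)] / 44 = 85.6834
SE = √(s_p²(1/n₁ + 1/n₂)) = √(85.6834 × (1/16 + 1/30)) = 2.8655
t = (x̄₁ - x̄₂) / SE = (70.97 - 72.80) / 2.8655 = -1.83 / 2.8655 = -0.639
p-value = 0.5264

Since p-value > α = 0.05, we fail to reject H₀.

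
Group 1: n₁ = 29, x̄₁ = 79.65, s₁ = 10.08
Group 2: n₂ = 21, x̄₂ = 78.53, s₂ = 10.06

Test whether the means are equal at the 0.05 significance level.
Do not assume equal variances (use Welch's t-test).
Welch's two-sample t-test:
H₀: μ₁ = μ₂
H₁: μ₁ ≠ μ₂
s₁²/n₁ = 10.08²/29 = 3.5037,  s₂²/n₂ = 10.06²/21 = 4.8192
SE = √(s₁²/n₁ + s₂²/n₂) = √(3.5037 + 4.8192) = 2.8849
df (Welch-Satterthwaite) = (s₁²/n₁ + s₂²/n₂)² / [(s₁²/n₁)²/(n₁-1) + (s₂²/n₂)²/(n₂-1)] ≈ 43.30
t = (x̄₁ - x̄₂) / SE = (79.65 - 78.53) / 2.8849 = 1.12 / 2.8849 = 0.388
p-value = 0.6998

Since p-value > α = 0.05, we fail to reject H₀.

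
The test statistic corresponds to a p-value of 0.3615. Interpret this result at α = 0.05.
Since p = 0.3615 > α = 0.05, fail to reject H₀.
There is insufficient evidence to reject the null hypothesis; the result is not statistically significant at the 0.05 level.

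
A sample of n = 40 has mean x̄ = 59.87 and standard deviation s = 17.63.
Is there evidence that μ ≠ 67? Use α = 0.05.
One-sample t-test:
H₀: μ = 67
H₁: μ ≠ 67
df = n - 1 = 39
t = (x̄ - μ₀) / (s/√n) = (59.87 - 67) / (17.63/√40) = -2.558
p-value = 0.0145

Since p-value < α = 0.05, we reject H₀.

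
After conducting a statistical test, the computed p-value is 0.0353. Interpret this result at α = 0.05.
Since p = 0.0353 < α = 0.05, reject H₀.
There is sufficient evidence to reject the null hypothesis; the result is statistically significant at the 0.05 level.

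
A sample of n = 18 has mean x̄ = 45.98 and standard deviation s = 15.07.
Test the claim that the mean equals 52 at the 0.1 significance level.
One-sample t-test:
H₀: μ = 52
H₁: μ ≠ 52
df = n - 1 = 17
t = (x̄ - μ₀) / (s/√n) = (45.98 - 52) / (15.07/√18) = -1.695
p-value = 0.1084

Since p-value > α = 0.1, we fail to reject H₀.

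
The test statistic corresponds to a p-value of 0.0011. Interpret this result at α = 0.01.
Since p = 0.0011 < α = 0.01, reject H₀.
There is sufficient evidence to reject the null hypothesis; the result is statistically significant at the 0.01 level.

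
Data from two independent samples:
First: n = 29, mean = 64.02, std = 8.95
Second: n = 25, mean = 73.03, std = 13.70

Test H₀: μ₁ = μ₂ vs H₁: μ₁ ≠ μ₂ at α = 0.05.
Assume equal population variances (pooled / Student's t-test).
Student's two-sample t-test (equal variances):
H₀: μ₁ = μ₂
H₁: μ₁ ≠ μ₂
df = n₁ + n₂ - 2 = 52
Pooled variance s_p² = [(n₁-1)s₁² + (n₂-1)s₂²] / (n₁ + n₂ - 2) = [(28)(8.95²) + (24)(13.70²)] / 52 = 129.7583
SE = √(s_p²(1/n₁ + 1/n₂)) = √(129.7583 × (1/29 + 1/25)) = 3.1088
t = (x̄₁ - x̄₂) / SE = (64.02 - 73.03) / 3.1088 = -9.01 / 3.1088 = -2.898
p-value = 0.0055

Since p-value < α = 0.05, we reject H₀.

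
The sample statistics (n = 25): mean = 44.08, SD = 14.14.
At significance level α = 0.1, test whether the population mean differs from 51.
One-sample t-test:
H₀: μ = 51
H₁: μ ≠ 51
df = n - 1 = 24
t = (x̄ - μ₀) / (s/√n) = (44.08 - 51) / (14.14/√25) = -2.447
p-value = 0.0221

Since p-value < α = 0.1, we reject H₀.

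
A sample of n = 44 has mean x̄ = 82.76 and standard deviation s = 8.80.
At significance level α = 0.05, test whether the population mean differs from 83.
One-sample t-test:
H₀: μ = 83
H₁: μ ≠ 83
df = n - 1 = 43
t = (x̄ - μ₀) / (s/√n) = (82.76 - 83) / (8.80/√44) = -0.181
p-value = 0.8573

Since p-value > α = 0.05, we fail to reject H₀.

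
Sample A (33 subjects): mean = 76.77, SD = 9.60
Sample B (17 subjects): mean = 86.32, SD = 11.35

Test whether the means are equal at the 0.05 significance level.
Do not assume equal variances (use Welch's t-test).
Welch's two-sample t-test:
H₀: μ₁ = μ₂
H₁: μ₁ ≠ μ₂
s₁²/n₁ = 9.60²/33 = 2.7927,  s₂²/n₂ = 11.35²/17 = 7.5778
SE = √(s₁²/n₁ + s₂²/n₂) = √(2.7927 + 7.5778) = 3.2203
df (Welch-Satterthwaite) = (s₁²/n₁ + s₂²/n₂)² / [(s₁²/n₁)²/(n₁-1) + (s₂²/n₂)²/(n₂-1)] ≈ 28.06
t = (x̄₁ - x̄₂) / SE = (76.77 - 86.32) / 3.2203 = -9.55 / 3.2203 = -2.966
p-value = 0.0061

Since p-value < α = 0.05, we reject H₀.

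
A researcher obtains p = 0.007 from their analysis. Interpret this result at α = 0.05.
Since p = 0.007 < α = 0.05, reject H₀.
There is sufficient evidence to reject the null hypothesis; the result is statistically significant at the 0.05 level.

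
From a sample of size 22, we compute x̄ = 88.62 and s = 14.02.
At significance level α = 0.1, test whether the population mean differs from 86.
One-sample t-test:
H₀: μ = 86
H₁: μ ≠ 86
df = n - 1 = 21
t = (x̄ - μ₀) / (s/√n) = (88.62 - 86) / (14.02/√22) = 0.877
p-value = 0.3907

Since p-value > α = 0.1, we fail to reject H₀.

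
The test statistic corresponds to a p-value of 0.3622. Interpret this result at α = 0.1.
Since p = 0.3622 > α = 0.1, fail to reject H₀.
There is insufficient evidence to reject the null hypothesis; the result is not statistically significant at the 0.1 level.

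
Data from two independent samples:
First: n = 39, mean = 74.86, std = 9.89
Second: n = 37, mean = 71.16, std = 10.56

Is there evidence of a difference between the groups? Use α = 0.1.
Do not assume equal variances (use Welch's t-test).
Welch's two-sample t-test:
H₀: μ₁ = μ₂
H₁: μ₁ ≠ μ₂
s₁²/n₁ = 9.89²/39 = 2.5080,  s₂²/n₂ = 10.56²/37 = 3.0139
SE = √(s₁²/n₁ + s₂²/n₂) = √(2.5080 + 3.0139) = 2.3499
df (Welch-Satterthwaite) = (s₁²/n₁ + s₂²/n₂)² / [(s₁²/n₁)²/(n₁-1) + (s₂²/n₂)²/(n₂-1)] ≈ 72.97
t = (x̄₁ - x̄₂) / SE = (74.86 - 71.16) / 2.3499 = 3.70 / 2.3499 = 1.575
p-value = 0.1197

Since p-value > α = 0.1, we fail to reject H₀.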